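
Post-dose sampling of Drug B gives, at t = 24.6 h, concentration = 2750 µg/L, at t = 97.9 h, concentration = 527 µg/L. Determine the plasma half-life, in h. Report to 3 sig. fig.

k = ln(C₁/C₂) / (t₂ − t₁) = ln(2750/527) / (97.9 − 24.6)
  = 1.652 / 73.30 = 0.02254 h⁻¹
t½ = ln2 / k = 0.693147 / 0.02254 = 30.75 h

30.8 h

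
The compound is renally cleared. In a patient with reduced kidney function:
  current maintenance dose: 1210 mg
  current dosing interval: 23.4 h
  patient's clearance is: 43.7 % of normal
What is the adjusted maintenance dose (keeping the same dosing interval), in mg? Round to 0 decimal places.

529 mg

To keep the same average steady-state level, dosing rate must scale with clearance.
CL ratio = 43.7 / 100 = 0.4370
New dose (same interval) = 1210 × 0.4370 = 528.8 mg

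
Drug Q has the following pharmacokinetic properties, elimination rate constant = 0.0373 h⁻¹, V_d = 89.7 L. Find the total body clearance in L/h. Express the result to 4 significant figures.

3.346 L/h

CL = k × Vd = 0.0373 × 89.7 = 3.346 L/h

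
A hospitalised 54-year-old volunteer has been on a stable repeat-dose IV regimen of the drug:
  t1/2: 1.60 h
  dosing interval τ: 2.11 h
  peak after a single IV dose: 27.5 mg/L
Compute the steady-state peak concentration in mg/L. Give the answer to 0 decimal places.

46 mg/L

k = ln2 / t½ = 0.693147 / 1.60 = 0.4332 h⁻¹
e^(−kτ) = e^(−0.4332 × 2.11) = 0.4009
Accumulation ratio R = 1 / (1 − e^(−kτ)) = 1 / (1 − 0.4009) = 1.669
Steady-state peak = C₀ × R = 27.5 × 1.669 = 45.90 mg/L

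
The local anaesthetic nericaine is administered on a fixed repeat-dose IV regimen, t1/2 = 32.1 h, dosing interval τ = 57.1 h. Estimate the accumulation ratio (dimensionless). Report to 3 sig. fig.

1.41

k = ln2 / t½ = 0.693147 / 32.1 = 0.02159 h⁻¹
e^(−kτ) = e^(−0.02159 × 57.1) = 0.2915
Accumulation ratio R = 1 / (1 − e^(−kτ)) = 1 / (1 − 0.2915) = 1.411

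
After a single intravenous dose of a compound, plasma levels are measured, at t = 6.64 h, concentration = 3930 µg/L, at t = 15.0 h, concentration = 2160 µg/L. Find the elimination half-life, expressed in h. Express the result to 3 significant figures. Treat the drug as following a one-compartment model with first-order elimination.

k = ln(C₁/C₂) / (t₂ − t₁) = ln(3930/2160) / (15.0 − 6.64)
  = 0.5985 / 8.360 = 0.07159 h⁻¹
t½ = ln2 / k = 0.693147 / 0.07159 = 9.682 h

9.68 h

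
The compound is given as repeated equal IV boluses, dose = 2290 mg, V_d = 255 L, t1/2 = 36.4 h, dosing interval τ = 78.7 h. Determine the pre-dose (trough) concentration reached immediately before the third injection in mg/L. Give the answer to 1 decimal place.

2.5 mg/L

C₀ per dose = Dose / Vd = 2290 / 255 = 8.980 mg/L
k = ln2 / t½ = 0.693147 / 36.4 = 0.01904 h⁻¹
Fraction remaining after one interval: r = e^(−kτ) = e^(−0.01904 × 78.7) = 0.2235
Before dose 3, 2 doses have been given (aged 1τ, 2τ).
C_trough = C₀ × (r + r²) = 8.980 × (0.2235 + 0.04995) = 2.456 mg/L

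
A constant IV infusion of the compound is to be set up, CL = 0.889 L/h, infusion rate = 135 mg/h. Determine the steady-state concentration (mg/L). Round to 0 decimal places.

152 mg/L

At steady state Css = R₀ / CL = 135 / 0.8890 = 151.9 mg/L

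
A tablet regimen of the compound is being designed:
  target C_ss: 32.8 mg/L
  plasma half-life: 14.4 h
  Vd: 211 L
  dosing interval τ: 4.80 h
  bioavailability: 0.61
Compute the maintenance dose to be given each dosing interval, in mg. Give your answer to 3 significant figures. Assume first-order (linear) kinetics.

k = ln2 / t½ = 0.693147 / 14.4 = 0.04814 h⁻¹
CL = k × Vd = 0.04814 × 211 = 10.16 L/h
At steady state, F × (Dose/τ) = Css × CL.
Dose = Css × CL × τ / F = 32.8 × 10.16 × 4.80 / 0.61 = 2622 mg

2620 mg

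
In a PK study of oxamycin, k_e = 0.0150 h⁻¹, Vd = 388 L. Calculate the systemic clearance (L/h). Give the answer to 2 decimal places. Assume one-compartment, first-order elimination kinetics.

CL = k × Vd = 0.0150 × 388 = 5.820 L/h

5.82 L/h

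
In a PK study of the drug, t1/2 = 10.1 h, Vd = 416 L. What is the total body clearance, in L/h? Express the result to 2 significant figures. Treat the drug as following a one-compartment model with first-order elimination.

29 L/h

k = ln2 / t½ = 0.693147 / 10.1 = 0.06863 h⁻¹
CL = k × Vd = 0.06863 × 416 = 28.55 L/h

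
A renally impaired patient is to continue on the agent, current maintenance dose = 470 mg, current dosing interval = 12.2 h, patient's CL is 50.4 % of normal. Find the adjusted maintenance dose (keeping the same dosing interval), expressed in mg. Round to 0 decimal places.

237 mg

To keep the same average steady-state level, dosing rate must scale with clearance.
CL ratio = 50.4 / 100 = 0.5040
New dose (same interval) = 470 × 0.5040 = 236.9 mg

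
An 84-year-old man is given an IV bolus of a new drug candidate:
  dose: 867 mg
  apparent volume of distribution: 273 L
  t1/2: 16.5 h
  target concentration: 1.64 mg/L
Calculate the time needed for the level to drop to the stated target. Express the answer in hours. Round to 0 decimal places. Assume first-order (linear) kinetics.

16 h

C₀ = Dose / Vd = 867.0 / 273 = 3.176 mg/L
k = ln2 / t½ = 0.693147 / 16.5 = 0.04201 h⁻¹
t = ln(C₀ / C) / k = ln(3.176 / 1.64) / 0.04201
  = ln(1.937) / 0.04201 = 0.6611 / 0.04201 = 15.74 h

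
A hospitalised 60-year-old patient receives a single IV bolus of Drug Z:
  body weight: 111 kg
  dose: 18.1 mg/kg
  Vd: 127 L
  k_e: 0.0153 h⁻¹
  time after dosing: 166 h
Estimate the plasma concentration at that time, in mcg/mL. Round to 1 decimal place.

1.2 mcg/mL

Total dose = 18.1 × 111 = 2009 mg
C₀ = Dose / Vd = 2009 / 127 = 15.82 mg/L
C = C₀ · e^(−k·t) = 15.82 × e^(−0.01530 × 166)
  = 15.82 × 0.07888 = 1.248 mg/L
(1.248 mg/L = 1.248 mcg/mL)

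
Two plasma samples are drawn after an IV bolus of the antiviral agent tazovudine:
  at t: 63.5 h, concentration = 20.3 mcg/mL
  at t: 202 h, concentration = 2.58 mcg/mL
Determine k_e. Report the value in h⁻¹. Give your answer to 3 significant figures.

k = ln(C₁/C₂) / (t₂ − t₁) = ln(20.3/2.58) / (202 − 63.5)
  = 2.063 / 138.5 = 0.01490 h⁻¹

0.0149 h⁻¹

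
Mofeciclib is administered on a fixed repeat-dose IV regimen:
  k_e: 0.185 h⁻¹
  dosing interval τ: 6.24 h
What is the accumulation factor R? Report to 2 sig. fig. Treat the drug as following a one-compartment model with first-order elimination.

e^(−kτ) = e^(−0.1850 × 6.24) = 0.3152
Accumulation ratio R = 1 / (1 − e^(−kτ)) = 1 / (1 − 0.3152) = 1.460

1.5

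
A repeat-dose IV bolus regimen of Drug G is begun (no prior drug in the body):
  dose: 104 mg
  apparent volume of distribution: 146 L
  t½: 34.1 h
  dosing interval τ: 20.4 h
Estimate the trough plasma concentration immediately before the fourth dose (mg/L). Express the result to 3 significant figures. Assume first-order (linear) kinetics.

0.987 mg/L

C₀ per dose = Dose / Vd = 104 / 146 = 0.7123 mg/L
k = ln2 / t½ = 0.693147 / 34.1 = 0.02033 h⁻¹
Fraction remaining after one interval: r = e^(−kτ) = e^(−0.02033 × 20.4) = 0.6605
Before dose 4, 3 doses have been given (aged 1τ, 2τ, 3τ).
C_trough = C₀ × (r + r² + … + r^3) = C₀ × r(1−r^3)/(1−r)
        = 0.7123 × 0.6605 × (1 − 0.2881) / (1 − 0.6605) = 0.9865 mg/L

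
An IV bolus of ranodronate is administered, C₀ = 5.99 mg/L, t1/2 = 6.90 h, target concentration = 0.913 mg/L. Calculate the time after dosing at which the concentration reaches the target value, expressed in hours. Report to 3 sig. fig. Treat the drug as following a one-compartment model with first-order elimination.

18.7 h

k = ln2 / t½ = 0.693147 / 6.90 = 0.1005 h⁻¹
t = ln(C₀ / C) / k = ln(5.990 / 0.913) / 0.1005
  = ln(6.561) / 0.1005 = 1.881 / 0.1005 = 18.72 h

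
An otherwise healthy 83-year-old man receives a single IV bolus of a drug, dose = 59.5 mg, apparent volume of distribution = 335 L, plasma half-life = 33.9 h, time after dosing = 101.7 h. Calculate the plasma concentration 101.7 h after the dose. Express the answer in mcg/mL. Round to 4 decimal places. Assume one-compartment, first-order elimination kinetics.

C₀ = Dose / Vd = 59.50 / 335 = 0.1776 mg/L
k = ln2 / t½ = 0.693147 / 33.9 = 0.02045 h⁻¹
t / t½ = 101.7 / 33.9 = 3 half-lives
C = C₀ × (1/2)^3 = 0.1776 × 0.1250 = 0.02220 mg/L
(0.02220 mg/L = 0.02220 mcg/mL)

0.0222 mcg/mL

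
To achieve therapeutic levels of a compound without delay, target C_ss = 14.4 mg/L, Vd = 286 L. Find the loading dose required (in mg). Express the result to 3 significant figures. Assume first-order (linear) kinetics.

LD = Css × Vd = 14.4 × 286 = 4118 mg

4120 mg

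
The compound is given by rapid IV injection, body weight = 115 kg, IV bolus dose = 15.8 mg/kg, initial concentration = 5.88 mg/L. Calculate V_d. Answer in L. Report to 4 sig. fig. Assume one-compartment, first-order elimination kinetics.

309.0 L

Dose = 15.8 × 115 = 1817 mg
Vd = Dose / C₀ = 1817 / 5.88 = 309.0 L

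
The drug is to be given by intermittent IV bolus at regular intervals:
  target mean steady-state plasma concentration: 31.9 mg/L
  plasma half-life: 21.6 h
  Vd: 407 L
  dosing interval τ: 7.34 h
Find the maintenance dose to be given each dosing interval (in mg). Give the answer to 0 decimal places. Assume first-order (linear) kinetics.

3058 mg

k = ln2 / t½ = 0.693147 / 21.6 = 0.03209 h⁻¹
CL = k × Vd = 0.03209 × 407 = 13.06 L/h
At steady state, Dose/τ = Css × CL.
Dose = Css × CL × τ = 31.9 × 13.06 × 7.34 = 3058 mg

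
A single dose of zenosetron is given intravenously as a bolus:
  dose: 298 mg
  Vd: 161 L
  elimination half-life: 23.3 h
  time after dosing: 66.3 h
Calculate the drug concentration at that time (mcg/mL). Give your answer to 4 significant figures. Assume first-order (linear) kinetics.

C₀ = Dose / Vd = 298.0 / 161 = 1.851 mg/L
k = ln2 / t½ = 0.693147 / 23.3 = 0.02975 h⁻¹
C = C₀ · e^(−k·t) = 1.851 × e^(−0.02975 × 66.3)
  = 1.851 × 0.1391 = 0.2575 mg/L
(0.2575 mg/L = 0.2575 mcg/mL)

0.2575 mcg/mL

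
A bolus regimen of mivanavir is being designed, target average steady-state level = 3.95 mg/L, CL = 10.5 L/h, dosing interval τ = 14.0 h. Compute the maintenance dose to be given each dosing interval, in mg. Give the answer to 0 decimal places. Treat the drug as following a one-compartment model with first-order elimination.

At steady state, Dose/τ = Css × CL.
Dose = Css × CL × τ = 3.95 × 10.50 × 14.0 = 580.7 mg

581 mg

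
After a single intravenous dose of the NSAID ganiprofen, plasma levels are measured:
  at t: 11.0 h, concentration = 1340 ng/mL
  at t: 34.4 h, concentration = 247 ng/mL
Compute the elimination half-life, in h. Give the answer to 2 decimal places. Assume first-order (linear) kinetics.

9.59 h

k = ln(C₁/C₂) / (t₂ − t₁) = ln(1340/247) / (34.4 − 11.0)
  = 1.691 / 23.40 = 0.07226 h⁻¹
t½ = ln2 / k = 0.693147 / 0.07226 = 9.592 h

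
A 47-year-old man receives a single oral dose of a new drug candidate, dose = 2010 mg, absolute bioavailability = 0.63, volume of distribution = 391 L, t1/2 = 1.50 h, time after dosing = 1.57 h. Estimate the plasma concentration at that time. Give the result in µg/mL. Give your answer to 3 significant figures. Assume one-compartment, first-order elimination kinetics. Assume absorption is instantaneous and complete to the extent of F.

Amount reaching circulation = F × Dose = 0.63 × 2010 = 1266 mg
C₀ = F·Dose / Vd = 1266 / 391 = 3.238 mg/L
k = ln2 / t½ = 0.693147 / 1.50 = 0.4621 h⁻¹
C = C₀ · e^(−k·t) = 3.238 × e^(−0.4621 × 1.57)
  = 3.238 × 0.4841 = 1.568 mg/L
(1.568 mg/L = 1.568 µg/mL)

1.57 µg/mL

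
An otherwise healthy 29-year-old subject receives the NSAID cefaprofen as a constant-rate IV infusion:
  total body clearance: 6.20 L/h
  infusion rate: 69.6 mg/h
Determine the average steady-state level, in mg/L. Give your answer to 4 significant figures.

11.23 mg/L

At steady state Css = R₀ / CL = 69.6 / 6.200 = 11.23 mg/L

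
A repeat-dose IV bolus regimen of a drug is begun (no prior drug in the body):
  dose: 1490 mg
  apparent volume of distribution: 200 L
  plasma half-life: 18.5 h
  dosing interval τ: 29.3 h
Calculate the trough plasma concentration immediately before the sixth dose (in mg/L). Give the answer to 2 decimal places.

C₀ per dose = Dose / Vd = 1490 / 200 = 7.450 mg/L
k = ln2 / t½ = 0.693147 / 18.5 = 0.03747 h⁻¹
Fraction remaining after one interval: r = e^(−kτ) = e^(−0.03747 × 29.3) = 0.3336
Before dose 6, 5 doses have been given (aged 1τ, 2τ, 3τ, 4τ, 5τ).
C_trough = C₀ × (r + r² + … + r^5) = C₀ × r(1−r^5)/(1−r)
        = 7.450 × 0.3336 × (1 − 0.004132) / (1 − 0.3336) = 3.714 mg/L

3.71 mg/L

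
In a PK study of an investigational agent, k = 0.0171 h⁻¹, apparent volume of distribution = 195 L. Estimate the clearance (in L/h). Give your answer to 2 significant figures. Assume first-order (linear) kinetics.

3.3 L/h

CL = k × Vd = 0.0171 × 195 = 3.335 L/h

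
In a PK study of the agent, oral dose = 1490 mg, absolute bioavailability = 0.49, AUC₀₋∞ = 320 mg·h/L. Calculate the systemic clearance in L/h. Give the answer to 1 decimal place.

2.3 L/h

CL = F·Dose / AUC = 0.49 × 1490 / 320 = 2.282 L/h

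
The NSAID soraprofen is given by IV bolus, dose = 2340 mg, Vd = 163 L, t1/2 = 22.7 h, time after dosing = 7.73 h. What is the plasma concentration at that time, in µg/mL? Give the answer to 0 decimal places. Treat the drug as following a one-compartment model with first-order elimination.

C₀ = Dose / Vd = 2340 / 163 = 14.36 mg/L
k = ln2 / t½ = 0.693147 / 22.7 = 0.03054 h⁻¹
C = C₀ · e^(−k·t) = 14.36 × e^(−0.03054 × 7.73)
  = 14.36 × 0.7897 = 11.34 mg/L
(11.34 mg/L = 11.34 µg/mL)

11 µg/mL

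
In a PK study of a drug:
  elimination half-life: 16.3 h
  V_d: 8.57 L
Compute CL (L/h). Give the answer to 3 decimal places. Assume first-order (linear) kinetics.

k = ln2 / t½ = 0.693147 / 16.3 = 0.04252 h⁻¹
CL = k × Vd = 0.04252 × 8.57 = 0.3644 L/h

0.364 L/h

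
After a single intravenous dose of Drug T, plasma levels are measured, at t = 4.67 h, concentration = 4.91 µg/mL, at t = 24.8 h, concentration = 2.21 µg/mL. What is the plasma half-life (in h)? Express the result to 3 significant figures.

17.5 h

k = ln(C₁/C₂) / (t₂ − t₁) = ln(4.91/2.21) / (24.8 − 4.67)
  = 0.7983 / 20.13 = 0.03966 h⁻¹
t½ = ln2 / k = 0.693147 / 0.03966 = 17.48 h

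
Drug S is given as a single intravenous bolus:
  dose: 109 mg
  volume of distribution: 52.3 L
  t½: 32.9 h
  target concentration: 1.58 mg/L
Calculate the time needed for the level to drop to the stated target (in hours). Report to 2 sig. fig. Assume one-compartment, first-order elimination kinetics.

C₀ = Dose / Vd = 109.0 / 52.3 = 2.084 mg/L
k = ln2 / t½ = 0.693147 / 32.9 = 0.02107 h⁻¹
t = ln(C₀ / C) / k = ln(2.084 / 1.58) / 0.02107
  = ln(1.319) / 0.02107 = 0.2769 / 0.02107 = 13.14 h

13 h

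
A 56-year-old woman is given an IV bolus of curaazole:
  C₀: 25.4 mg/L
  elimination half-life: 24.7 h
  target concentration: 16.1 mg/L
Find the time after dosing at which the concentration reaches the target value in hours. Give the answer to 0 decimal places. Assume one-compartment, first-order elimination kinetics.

16 h

k = ln2 / t½ = 0.693147 / 24.7 = 0.02806 h⁻¹
t = ln(C₀ / C) / k = ln(25.40 / 16.1) / 0.02806
  = ln(1.578) / 0.02806 = 0.4562 / 0.02806 = 16.26 h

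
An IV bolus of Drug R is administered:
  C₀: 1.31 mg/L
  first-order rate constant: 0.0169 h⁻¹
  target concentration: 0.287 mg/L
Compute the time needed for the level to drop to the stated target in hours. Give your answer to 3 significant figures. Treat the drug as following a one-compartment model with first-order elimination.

89.8 h

t = ln(C₀ / C) / k = ln(1.310 / 0.287) / 0.01690
  = ln(4.564) / 0.01690 = 1.518 / 0.01690 = 89.82 h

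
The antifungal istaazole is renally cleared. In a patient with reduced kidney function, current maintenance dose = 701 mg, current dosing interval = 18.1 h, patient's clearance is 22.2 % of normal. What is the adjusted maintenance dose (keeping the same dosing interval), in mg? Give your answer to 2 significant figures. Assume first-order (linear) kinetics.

To keep the same average steady-state level, dosing rate must scale with clearance.
CL ratio = 22.2 / 100 = 0.2220
New dose (same interval) = 701 × 0.2220 = 155.6 mg

160 mg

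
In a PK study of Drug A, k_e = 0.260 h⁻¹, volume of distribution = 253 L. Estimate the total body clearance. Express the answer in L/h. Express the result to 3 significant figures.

CL = k × Vd = 0.260 × 253 = 65.78 L/h

65.8 L/h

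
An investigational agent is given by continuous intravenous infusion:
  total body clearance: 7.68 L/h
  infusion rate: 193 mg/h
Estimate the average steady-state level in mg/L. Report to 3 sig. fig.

25.1 mg/L

At steady state Css = R₀ / CL = 193 / 7.680 = 25.13 mg/L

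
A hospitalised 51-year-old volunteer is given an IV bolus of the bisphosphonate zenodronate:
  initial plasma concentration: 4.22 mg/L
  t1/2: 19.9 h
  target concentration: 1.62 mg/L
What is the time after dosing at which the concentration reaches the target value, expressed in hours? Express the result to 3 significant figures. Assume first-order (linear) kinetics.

k = ln2 / t½ = 0.693147 / 19.9 = 0.03483 h⁻¹
t = ln(C₀ / C) / k = ln(4.220 / 1.62) / 0.03483
  = ln(2.605) / 0.03483 = 0.9574 / 0.03483 = 27.49 h

27.5 h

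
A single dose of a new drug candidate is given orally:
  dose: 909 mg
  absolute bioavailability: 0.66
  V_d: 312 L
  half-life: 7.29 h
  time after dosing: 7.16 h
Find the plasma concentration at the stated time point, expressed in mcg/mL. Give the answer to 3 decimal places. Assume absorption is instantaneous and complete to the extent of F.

0.973 mcg/mL

Amount reaching circulation = F × Dose = 0.66 × 909.0 = 599.9 mg
C₀ = F·Dose / Vd = 599.9 / 312 = 1.923 mg/L
k = ln2 / t½ = 0.693147 / 7.29 = 0.09508 h⁻¹
C = C₀ · e^(−k·t) = 1.923 × e^(−0.09508 × 7.16)
  = 1.923 × 0.5062 = 0.9734 mg/L
(0.9734 mg/L = 0.9734 mcg/mL)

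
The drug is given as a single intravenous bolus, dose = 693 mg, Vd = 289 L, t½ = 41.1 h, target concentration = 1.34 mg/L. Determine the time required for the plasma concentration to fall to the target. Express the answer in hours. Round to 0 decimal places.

35 h

C₀ = Dose / Vd = 693.0 / 289 = 2.398 mg/L
k = ln2 / t½ = 0.693147 / 41.1 = 0.01686 h⁻¹
t = ln(C₀ / C) / k = ln(2.398 / 1.34) / 0.01686
  = ln(1.790) / 0.01686 = 0.5822 / 0.01686 = 34.53 h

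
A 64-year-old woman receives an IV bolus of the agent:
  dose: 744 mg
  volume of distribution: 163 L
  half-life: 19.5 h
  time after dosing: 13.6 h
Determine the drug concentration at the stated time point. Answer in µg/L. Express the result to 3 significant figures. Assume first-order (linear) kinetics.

2810 µg/L

C₀ = Dose / Vd = 744.0 / 163 = 4.564 mg/L
k = ln2 / t½ = 0.693147 / 19.5 = 0.03555 h⁻¹
C = C₀ · e^(−k·t) = 4.564 × e^(−0.03555 × 13.6)
  = 4.564 × 0.6166 = 2.814 mg/L
Convert: 2.814 mg/L × 1000 = 2814 µg/L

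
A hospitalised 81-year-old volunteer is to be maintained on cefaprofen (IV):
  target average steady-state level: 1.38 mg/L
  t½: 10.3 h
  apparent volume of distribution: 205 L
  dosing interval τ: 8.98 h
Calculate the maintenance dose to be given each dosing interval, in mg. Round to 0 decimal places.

k = ln2 / t½ = 0.693147 / 10.3 = 0.06730 h⁻¹
CL = k × Vd = 0.06730 × 205 = 13.80 L/h
At steady state, Dose/τ = Css × CL.
Dose = Css × CL × τ = 1.38 × 13.80 × 8.98 = 171.0 mg

171 mg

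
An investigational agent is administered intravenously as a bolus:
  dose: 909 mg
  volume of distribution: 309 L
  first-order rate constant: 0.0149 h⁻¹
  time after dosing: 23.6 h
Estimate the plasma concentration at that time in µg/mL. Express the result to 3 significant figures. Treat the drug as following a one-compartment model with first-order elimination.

C₀ = Dose / Vd = 909.0 / 309 = 2.942 mg/L
C = C₀ · e^(−k·t) = 2.942 × e^(−0.01490 × 23.6)
  = 2.942 × 0.7035 = 2.070 mg/L
(2.070 mg/L = 2.070 µg/mL)

2.07 µg/mL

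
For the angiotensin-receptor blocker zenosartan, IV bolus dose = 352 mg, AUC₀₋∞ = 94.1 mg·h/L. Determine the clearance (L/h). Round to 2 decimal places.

CL = Dose / AUC = 352 / 94.1 = 3.741 L/h

3.74 L/h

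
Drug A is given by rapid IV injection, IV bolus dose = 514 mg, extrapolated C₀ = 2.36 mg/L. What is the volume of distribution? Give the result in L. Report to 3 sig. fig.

218 L

Vd = Dose / C₀ = 514.0 / 2.36 = 217.8 L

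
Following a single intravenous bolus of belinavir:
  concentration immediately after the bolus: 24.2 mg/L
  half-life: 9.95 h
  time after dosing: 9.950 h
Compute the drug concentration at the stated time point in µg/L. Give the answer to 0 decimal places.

12100 µg/L

k = ln2 / t½ = 0.693147 / 9.95 = 0.06966 h⁻¹
t / t½ = 9.950 / 9.95 = 1 half-lives
C = C₀ × (1/2)^1 = 24.20 × 0.5000 = 12.10 mg/L
Convert: 12.10 mg/L × 1000 = 12100 µg/L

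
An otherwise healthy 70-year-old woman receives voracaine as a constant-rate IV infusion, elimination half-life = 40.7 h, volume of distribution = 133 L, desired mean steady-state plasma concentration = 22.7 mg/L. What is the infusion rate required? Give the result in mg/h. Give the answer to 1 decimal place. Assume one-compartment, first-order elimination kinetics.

51.4 mg/h

k = ln2 / t½ = 0.693147 / 40.7 = 0.01703 h⁻¹
CL = k × Vd = 0.01703 × 133 = 2.265 L/h
At steady state, infusion rate R₀ = Css × CL = 22.7 × 2.265 = 51.42 mg/h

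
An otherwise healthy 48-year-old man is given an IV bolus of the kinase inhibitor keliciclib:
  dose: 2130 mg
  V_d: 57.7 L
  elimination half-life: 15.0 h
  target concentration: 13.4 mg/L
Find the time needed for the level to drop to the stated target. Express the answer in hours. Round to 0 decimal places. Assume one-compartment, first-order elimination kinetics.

C₀ = Dose / Vd = 2130 / 57.7 = 36.92 mg/L
k = ln2 / t½ = 0.693147 / 15.0 = 0.04621 h⁻¹
t = ln(C₀ / C) / k = ln(36.92 / 13.4) / 0.04621
  = ln(2.755) / 0.04621 = 1.013 / 0.04621 = 21.92 h

22 h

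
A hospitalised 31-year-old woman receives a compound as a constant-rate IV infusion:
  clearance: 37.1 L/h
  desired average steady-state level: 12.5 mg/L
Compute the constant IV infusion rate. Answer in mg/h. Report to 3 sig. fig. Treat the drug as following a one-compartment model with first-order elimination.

464 mg/h

At steady state, infusion rate R₀ = Css × CL = 12.5 × 37.10 = 463.8 mg/h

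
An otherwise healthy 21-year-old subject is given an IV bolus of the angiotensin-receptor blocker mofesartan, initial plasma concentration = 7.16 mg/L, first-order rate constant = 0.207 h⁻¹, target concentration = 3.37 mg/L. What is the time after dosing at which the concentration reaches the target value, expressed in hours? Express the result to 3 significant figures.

3.64 h

t = ln(C₀ / C) / k = ln(7.160 / 3.37) / 0.2070
  = ln(2.125) / 0.2070 = 0.7538 / 0.2070 = 3.642 h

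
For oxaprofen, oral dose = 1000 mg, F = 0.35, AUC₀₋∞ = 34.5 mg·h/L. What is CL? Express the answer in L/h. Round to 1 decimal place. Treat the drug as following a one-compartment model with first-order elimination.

10.1 L/h

CL = F·Dose / AUC = 0.35 × 1000 / 34.5 = 10.14 L/h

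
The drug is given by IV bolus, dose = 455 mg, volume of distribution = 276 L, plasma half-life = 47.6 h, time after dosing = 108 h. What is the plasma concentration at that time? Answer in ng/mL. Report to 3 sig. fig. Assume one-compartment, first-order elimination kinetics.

C₀ = Dose / Vd = 455.0 / 276 = 1.649 mg/L
k = ln2 / t½ = 0.693147 / 47.6 = 0.01456 h⁻¹
C = C₀ · e^(−k·t) = 1.649 × e^(−0.01456 × 108)
  = 1.649 × 0.2075 = 0.3422 mg/L
Convert: 0.3422 mg/L × 1000 = 342.2 ng/mL

342 ng/mL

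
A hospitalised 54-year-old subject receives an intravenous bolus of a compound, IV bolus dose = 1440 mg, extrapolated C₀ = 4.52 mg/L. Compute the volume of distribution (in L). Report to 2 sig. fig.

320 L

Vd = Dose / C₀ = 1440 / 4.52 = 318.6 L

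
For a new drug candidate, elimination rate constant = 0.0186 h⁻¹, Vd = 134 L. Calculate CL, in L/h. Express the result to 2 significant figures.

CL = k × Vd = 0.0186 × 134 = 2.492 L/h

2.5 L/h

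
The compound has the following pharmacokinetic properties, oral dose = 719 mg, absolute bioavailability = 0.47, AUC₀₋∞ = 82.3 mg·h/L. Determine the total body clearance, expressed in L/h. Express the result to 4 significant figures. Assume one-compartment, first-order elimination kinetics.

4.106 L/h

CL = F·Dose / AUC = 0.47 × 719 / 82.3 = 4.106 L/h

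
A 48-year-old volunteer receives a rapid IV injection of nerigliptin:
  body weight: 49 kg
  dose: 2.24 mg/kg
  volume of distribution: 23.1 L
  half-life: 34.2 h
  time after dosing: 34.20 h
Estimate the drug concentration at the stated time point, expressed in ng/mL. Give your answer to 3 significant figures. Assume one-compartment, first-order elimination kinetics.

Total dose = 2.24 × 49 = 109.8 mg
C₀ = Dose / Vd = 109.8 / 23.1 = 4.753 mg/L
k = ln2 / t½ = 0.693147 / 34.2 = 0.02027 h⁻¹
t / t½ = 34.20 / 34.2 = 1 half-lives
C = C₀ × (1/2)^1 = 4.753 × 0.5000 = 2.377 mg/L
Convert: 2.377 mg/L × 1000 = 2377 ng/mL

2380 ng/mL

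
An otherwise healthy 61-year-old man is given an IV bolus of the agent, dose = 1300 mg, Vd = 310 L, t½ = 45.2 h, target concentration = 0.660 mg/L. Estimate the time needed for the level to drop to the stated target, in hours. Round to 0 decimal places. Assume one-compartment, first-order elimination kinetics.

121 h

C₀ = Dose / Vd = 1300 / 310 = 4.194 mg/L
k = ln2 / t½ = 0.693147 / 45.2 = 0.01534 h⁻¹
t = ln(C₀ / C) / k = ln(4.194 / 0.660) / 0.01534
  = ln(6.355) / 0.01534 = 1.849 / 0.01534 = 120.5 h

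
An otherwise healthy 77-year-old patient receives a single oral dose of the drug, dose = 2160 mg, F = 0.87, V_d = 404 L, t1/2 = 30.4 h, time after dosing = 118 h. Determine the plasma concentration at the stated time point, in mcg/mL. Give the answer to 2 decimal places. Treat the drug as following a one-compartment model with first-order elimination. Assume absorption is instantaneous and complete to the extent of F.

0.32 mcg/mL

Amount reaching circulation = F × Dose = 0.87 × 2160 = 1879 mg
C₀ = F·Dose / Vd = 1879 / 404 = 4.651 mg/L
k = ln2 / t½ = 0.693147 / 30.4 = 0.02280 h⁻¹
C = C₀ · e^(−k·t) = 4.651 × e^(−0.02280 × 118)
  = 4.651 × 0.06785 = 0.3156 mg/L
(0.3156 mg/L = 0.3156 mcg/mL)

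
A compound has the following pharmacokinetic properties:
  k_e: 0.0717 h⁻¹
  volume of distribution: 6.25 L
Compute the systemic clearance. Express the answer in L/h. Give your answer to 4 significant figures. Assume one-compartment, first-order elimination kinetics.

0.4481 L/h

CL = k × Vd = 0.0717 × 6.25 = 0.4481 L/h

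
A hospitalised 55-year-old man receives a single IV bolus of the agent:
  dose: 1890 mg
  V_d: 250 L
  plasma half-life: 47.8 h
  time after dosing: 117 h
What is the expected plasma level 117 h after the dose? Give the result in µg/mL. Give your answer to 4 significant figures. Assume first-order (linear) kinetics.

C₀ = Dose / Vd = 1890 / 250 = 7.560 mg/L
k = ln2 / t½ = 0.693147 / 47.8 = 0.01450 h⁻¹
C = C₀ · e^(−k·t) = 7.560 × e^(−0.01450 × 117)
  = 7.560 × 0.1833 = 1.386 mg/L
(1.386 mg/L = 1.386 µg/mL)

1.386 µg/mL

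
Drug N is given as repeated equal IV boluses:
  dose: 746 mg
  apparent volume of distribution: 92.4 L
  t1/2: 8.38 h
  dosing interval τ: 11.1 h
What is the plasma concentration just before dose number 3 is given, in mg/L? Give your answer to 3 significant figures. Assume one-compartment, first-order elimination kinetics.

4.51 mg/L

C₀ per dose = Dose / Vd = 746 / 92.4 = 8.074 mg/L
k = ln2 / t½ = 0.693147 / 8.38 = 0.08271 h⁻¹
Fraction remaining after one interval: r = e^(−kτ) = e^(−0.08271 × 11.1) = 0.3993
Before dose 3, 2 doses have been given (aged 1τ, 2τ).
C_trough = C₀ × (r + r²) = 8.074 × (0.3993 + 0.1594) = 4.511 mg/L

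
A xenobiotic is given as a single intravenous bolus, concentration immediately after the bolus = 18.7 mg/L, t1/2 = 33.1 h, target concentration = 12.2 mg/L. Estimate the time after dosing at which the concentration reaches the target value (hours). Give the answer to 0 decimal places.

k = ln2 / t½ = 0.693147 / 33.1 = 0.02094 h⁻¹
t = ln(C₀ / C) / k = ln(18.70 / 12.2) / 0.02094
  = ln(1.533) / 0.02094 = 0.4272 / 0.02094 = 20.40 h

20 h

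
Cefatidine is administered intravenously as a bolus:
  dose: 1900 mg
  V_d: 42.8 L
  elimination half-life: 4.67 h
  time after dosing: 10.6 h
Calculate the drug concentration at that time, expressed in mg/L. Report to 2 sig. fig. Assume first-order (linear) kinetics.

9.2 mg/L

C₀ = Dose / Vd = 1900 / 42.8 = 44.39 mg/L
k = ln2 / t½ = 0.693147 / 4.67 = 0.1484 h⁻¹
C = C₀ · e^(−k·t) = 44.39 × e^(−0.1484 × 10.6)
  = 44.39 × 0.2074 = 9.206 mg/L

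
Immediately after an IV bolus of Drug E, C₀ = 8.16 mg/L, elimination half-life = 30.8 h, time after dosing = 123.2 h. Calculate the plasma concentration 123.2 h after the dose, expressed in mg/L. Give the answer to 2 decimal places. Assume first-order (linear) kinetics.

k = ln2 / t½ = 0.693147 / 30.8 = 0.02250 h⁻¹
t / t½ = 123.2 / 30.8 = 4 half-lives
C = C₀ × (1/2)^4 = 8.160 × 0.06250 = 0.5100 mg/L

0.51 mg/L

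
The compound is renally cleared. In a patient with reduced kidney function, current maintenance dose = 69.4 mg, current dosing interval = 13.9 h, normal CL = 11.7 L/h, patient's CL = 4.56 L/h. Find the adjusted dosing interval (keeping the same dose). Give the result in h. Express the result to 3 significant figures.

To keep the same average steady-state level, dosing rate must scale with clearance.
CL ratio = 4.56 / 11.7 = 0.3897
New interval (same dose) = 13.9 / 0.3897 = 35.67 h

35.7 h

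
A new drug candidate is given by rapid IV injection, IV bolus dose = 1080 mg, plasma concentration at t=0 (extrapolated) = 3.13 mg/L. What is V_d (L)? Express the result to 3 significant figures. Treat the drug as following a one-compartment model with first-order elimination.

Vd = Dose / C₀ = 1080 / 3.13 = 345.0 L

345 L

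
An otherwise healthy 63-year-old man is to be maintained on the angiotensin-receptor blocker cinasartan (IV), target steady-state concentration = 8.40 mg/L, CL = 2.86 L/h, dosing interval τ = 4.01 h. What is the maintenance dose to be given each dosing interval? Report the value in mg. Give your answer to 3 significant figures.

96.3 mg

At steady state, Dose/τ = Css × CL.
Dose = Css × CL × τ = 8.40 × 2.860 × 4.01 = 96.34 mg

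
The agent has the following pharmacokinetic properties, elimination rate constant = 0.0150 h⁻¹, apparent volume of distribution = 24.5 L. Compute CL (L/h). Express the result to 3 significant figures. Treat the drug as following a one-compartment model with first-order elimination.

CL = k × Vd = 0.0150 × 24.5 = 0.3675 L/h

0.368 L/h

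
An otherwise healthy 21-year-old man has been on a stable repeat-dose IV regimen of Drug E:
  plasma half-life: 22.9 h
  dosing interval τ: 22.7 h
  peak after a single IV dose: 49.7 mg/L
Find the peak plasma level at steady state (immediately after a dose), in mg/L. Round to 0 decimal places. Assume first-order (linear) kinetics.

100 mg/L

k = ln2 / t½ = 0.693147 / 22.9 = 0.03027 h⁻¹
e^(−kτ) = e^(−0.03027 × 22.7) = 0.5030
Accumulation ratio R = 1 / (1 − e^(−kτ)) = 1 / (1 − 0.5030) = 2.012
Steady-state peak = C₀ × R = 49.7 × 2.012 = 100.0 mg/L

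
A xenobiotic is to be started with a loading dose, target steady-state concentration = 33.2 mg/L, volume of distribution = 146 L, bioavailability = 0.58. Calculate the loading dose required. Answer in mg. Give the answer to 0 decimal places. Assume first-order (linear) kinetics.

8357 mg

LD = Css × Vd / F = 33.2 × 146 / 0.58 = 8357 mg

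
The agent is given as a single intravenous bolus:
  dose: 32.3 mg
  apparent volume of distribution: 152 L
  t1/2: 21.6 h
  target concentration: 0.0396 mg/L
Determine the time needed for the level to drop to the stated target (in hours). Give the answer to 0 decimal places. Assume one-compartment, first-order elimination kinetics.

C₀ = Dose / Vd = 32.30 / 152 = 0.2125 mg/L
k = ln2 / t½ = 0.693147 / 21.6 = 0.03209 h⁻¹
t = ln(C₀ / C) / k = ln(0.2125 / 0.0396) / 0.03209
  = ln(5.366) / 0.03209 = 1.680 / 0.03209 = 52.35 h

52 h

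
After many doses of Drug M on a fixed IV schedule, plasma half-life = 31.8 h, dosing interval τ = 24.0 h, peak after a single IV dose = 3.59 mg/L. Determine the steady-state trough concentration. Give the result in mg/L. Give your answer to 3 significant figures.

5.22 mg/L

k = ln2 / t½ = 0.693147 / 31.8 = 0.02180 h⁻¹
e^(−kτ) = e^(−0.02180 × 24.0) = 0.5926
Accumulation ratio R = 1 / (1 − e^(−kτ)) = 1 / (1 − 0.5926) = 2.455
Steady-state trough = C₀ × R × e^(−kτ) = 3.59 × 2.455 × 0.5926 = 5.223 mg/L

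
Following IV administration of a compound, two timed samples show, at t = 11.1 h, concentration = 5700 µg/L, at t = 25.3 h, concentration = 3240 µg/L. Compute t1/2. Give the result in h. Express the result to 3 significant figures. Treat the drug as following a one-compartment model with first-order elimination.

17.4 h

k = ln(C₁/C₂) / (t₂ − t₁) = ln(5700/3240) / (25.3 − 11.1)
  = 0.5649 / 14.20 = 0.03978 h⁻¹
t½ = ln2 / k = 0.693147 / 0.03978 = 17.42 h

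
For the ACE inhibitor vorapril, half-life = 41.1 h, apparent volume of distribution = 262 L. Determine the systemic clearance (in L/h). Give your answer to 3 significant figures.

k = ln2 / t½ = 0.693147 / 41.1 = 0.01686 h⁻¹
CL = k × Vd = 0.01686 × 262 = 4.417 L/h

4.42 L/h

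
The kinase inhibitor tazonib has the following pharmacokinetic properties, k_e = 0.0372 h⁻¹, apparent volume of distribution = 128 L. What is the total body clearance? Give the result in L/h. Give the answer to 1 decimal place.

4.8 L/h

CL = k × Vd = 0.0372 × 128 = 4.762 L/h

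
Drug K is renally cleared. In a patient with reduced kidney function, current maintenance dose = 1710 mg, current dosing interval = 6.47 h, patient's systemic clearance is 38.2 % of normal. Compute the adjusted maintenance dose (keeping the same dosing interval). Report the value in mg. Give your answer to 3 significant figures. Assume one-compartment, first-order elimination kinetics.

653 mg

To keep the same average steady-state level, dosing rate must scale with clearance.
CL ratio = 38.2 / 100 = 0.3820
New dose (same interval) = 1710 × 0.3820 = 653.2 mg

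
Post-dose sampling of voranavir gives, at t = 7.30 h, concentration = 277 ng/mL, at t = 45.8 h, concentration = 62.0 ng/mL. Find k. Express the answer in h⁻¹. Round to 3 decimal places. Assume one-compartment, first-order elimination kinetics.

k = ln(C₁/C₂) / (t₂ − t₁) = ln(277/62.0) / (45.8 − 7.30)
  = 1.497 / 38.50 = 0.03888 h⁻¹

0.039 h⁻¹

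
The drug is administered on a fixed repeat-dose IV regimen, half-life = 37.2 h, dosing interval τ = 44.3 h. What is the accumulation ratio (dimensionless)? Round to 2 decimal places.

1.78

k = ln2 / t½ = 0.693147 / 37.2 = 0.01863 h⁻¹
e^(−kτ) = e^(−0.01863 × 44.3) = 0.4381
Accumulation ratio R = 1 / (1 − e^(−kτ)) = 1 / (1 − 0.4381) = 1.780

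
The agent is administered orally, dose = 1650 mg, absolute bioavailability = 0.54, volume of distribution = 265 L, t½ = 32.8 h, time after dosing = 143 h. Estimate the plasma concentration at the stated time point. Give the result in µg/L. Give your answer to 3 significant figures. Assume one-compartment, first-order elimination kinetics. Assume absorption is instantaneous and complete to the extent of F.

164 µg/L

Amount reaching circulation = F × Dose = 0.54 × 1650 = 891.0 mg
C₀ = F·Dose / Vd = 891.0 / 265 = 3.362 mg/L
k = ln2 / t½ = 0.693147 / 32.8 = 0.02113 h⁻¹
C = C₀ · e^(−k·t) = 3.362 × e^(−0.02113 × 143)
  = 3.362 × 0.04872 = 0.1638 mg/L
Convert: 0.1638 mg/L × 1000 = 163.8 µg/L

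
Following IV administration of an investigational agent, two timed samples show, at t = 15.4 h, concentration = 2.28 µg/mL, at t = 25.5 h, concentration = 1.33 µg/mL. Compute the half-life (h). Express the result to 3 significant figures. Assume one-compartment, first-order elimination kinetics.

k = ln(C₁/C₂) / (t₂ − t₁) = ln(2.28/1.33) / (25.5 − 15.4)
  = 0.5390 / 10.10 = 0.05337 h⁻¹
t½ = ln2 / k = 0.693147 / 0.05337 = 12.99 h

13.0 h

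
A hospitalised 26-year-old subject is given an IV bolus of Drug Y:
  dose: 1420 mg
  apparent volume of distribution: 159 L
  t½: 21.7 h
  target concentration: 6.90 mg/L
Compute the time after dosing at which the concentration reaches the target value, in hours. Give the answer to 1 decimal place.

C₀ = Dose / Vd = 1420 / 159 = 8.931 mg/L
k = ln2 / t½ = 0.693147 / 21.7 = 0.03194 h⁻¹
t = ln(C₀ / C) / k = ln(8.931 / 6.90) / 0.03194
  = ln(1.294) / 0.03194 = 0.2577 / 0.03194 = 8.068 h

8.1 h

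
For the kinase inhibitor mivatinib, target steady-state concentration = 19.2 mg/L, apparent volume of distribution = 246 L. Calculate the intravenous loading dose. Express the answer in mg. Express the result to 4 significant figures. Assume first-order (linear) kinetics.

4723 mg

LD = Css × Vd = 19.2 × 246 = 4723 mg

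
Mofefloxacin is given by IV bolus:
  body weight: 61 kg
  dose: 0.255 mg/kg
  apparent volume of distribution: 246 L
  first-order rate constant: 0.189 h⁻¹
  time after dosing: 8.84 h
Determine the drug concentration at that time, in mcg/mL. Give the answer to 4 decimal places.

0.0119 mcg/mL

Total dose = 0.255 × 61 = 15.56 mg
C₀ = Dose / Vd = 15.56 / 246 = 0.06325 mg/L
C = C₀ · e^(−k·t) = 0.06325 × e^(−0.1890 × 8.84)
  = 0.06325 × 0.1881 = 0.01190 mg/L
(0.01190 mg/L = 0.01190 mcg/mL)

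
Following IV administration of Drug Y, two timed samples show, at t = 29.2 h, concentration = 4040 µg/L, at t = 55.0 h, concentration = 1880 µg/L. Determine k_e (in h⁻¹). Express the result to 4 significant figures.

k = ln(C₁/C₂) / (t₂ − t₁) = ln(4040/1880) / (55.0 − 29.2)
  = 0.7650 / 25.80 = 0.02965 h⁻¹

0.02965 h⁻¹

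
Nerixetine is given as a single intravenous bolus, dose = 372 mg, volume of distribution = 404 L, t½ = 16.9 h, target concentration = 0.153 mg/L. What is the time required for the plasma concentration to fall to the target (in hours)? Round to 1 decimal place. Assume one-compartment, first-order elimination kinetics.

C₀ = Dose / Vd = 372.0 / 404 = 0.9208 mg/L
k = ln2 / t½ = 0.693147 / 16.9 = 0.04101 h⁻¹
t = ln(C₀ / C) / k = ln(0.9208 / 0.153) / 0.04101
  = ln(6.018) / 0.04101 = 1.795 / 0.04101 = 43.77 h

43.8 h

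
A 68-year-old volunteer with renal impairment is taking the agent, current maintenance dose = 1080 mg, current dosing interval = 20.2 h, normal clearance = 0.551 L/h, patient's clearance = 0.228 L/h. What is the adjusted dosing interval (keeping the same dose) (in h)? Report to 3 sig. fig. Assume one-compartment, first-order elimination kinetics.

48.8 h

To keep the same average steady-state level, dosing rate must scale with clearance.
CL ratio = 0.228 / 0.551 = 0.4138
New interval (same dose) = 20.2 / 0.4138 = 48.82 h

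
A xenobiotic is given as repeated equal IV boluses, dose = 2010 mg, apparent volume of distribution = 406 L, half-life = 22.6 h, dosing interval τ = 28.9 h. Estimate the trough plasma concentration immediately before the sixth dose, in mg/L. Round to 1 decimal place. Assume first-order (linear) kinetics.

C₀ per dose = Dose / Vd = 2010 / 406 = 4.951 mg/L
k = ln2 / t½ = 0.693147 / 22.6 = 0.03067 h⁻¹
Fraction remaining after one interval: r = e^(−kτ) = e^(−0.03067 × 28.9) = 0.4122
Before dose 6, 5 doses have been given (aged 1τ, 2τ, 3τ, 4τ, 5τ).
C_trough = C₀ × (r + r² + … + r^5) = C₀ × r(1−r^5)/(1−r)
        = 4.951 × 0.4122 × (1 − 0.01190) / (1 − 0.4122) = 3.431 mg/L

3.4 mg/L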